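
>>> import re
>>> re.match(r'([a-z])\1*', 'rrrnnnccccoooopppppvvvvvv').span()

With `match`, the pattern is implicitly anchored at the beginning.
The match spans [0:3] → 'rrr'.

(0, 3)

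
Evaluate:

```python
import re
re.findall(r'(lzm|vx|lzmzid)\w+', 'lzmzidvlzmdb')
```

['lzm']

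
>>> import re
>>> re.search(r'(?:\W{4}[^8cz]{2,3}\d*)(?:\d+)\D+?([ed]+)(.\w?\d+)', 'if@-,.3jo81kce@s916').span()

Pattern: exactly 4 of a non-word character, then 2 to 3 of any character except [8cz], then zero or more of a digit (non-capturing group); then one or more of a digit (non-capturing group); then one or more of a non-digit (lazy); then one or more of one of [ed] (captured); then any character, then optionally a word character, then one or more of a digit (captured).
`re.search` tries every starting position until one works.
The match spans [2:19] → '@-,.3jo81kce@s916'.
Captured: group 1 = 'e', group 2 = '@s916'.

(2, 19)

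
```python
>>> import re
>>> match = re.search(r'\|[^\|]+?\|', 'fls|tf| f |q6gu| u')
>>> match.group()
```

The match spans [3:7] → '|tf|'.

'|tf|'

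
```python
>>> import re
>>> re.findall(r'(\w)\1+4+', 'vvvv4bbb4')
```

['v', 'b']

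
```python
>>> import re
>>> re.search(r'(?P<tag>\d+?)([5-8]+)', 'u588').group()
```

This matches one or more of a digit (lazy) (captured as 'tag'); then one or more of a character in [5-8] (captured).
The match spans [1:4] → '588'.

'588'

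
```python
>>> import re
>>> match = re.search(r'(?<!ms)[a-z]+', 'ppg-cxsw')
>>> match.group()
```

'ppg'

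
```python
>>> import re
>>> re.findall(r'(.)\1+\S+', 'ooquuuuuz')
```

['o']

`\1` has to match the exact text group 1 already captured.
Because there's exactly one group, `findall` drops the full match and keeps group 1 from the one hit.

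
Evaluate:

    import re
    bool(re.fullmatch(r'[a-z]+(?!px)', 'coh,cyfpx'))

False

Because the assertion is negative and zero-width, positions next to the forbidden text are skipped.
`fullmatch` succeeds only if the pattern covers the string from start to end.
Here the pattern can't cover the whole string, so the call returns None, and `bool(None)` is False.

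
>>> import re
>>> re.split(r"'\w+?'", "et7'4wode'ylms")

['et7', 'ylms']

Matches to split on: at [3:10] → "'4wode'".
Splitting on the pattern gives 2 pieces.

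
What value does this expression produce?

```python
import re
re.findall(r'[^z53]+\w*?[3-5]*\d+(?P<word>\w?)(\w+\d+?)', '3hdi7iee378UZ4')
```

[('U', 'Z4')]

This matches one or more of any character except [z53]; then zero or more of a word character (lazy), then zero or more of a character in [3-5], then one or more of a digit; then optionally a word character (captured as 'word'); then one or more of a word character, then one or more of a digit (lazy) (captured).
`findall` packs the 2 group values into a tuple for every match.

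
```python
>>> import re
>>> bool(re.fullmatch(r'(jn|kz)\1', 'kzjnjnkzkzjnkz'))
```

False

`fullmatch` succeeds only if the pattern covers the string from start to end.
Here there's no way to consume every character, so the call returns None, and `bool(None)` is False.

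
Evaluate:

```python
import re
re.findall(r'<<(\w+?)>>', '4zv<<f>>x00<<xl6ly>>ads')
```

['f', 'xl6ly']

Walking the string: at [3:8] match '<<f>>', group 1 = 'f'; at [11:20] match '<<xl6ly>>', group 1 = 'xl6ly'.
One capturing group, so `findall` returns just the captured substring from each match — 2 in all.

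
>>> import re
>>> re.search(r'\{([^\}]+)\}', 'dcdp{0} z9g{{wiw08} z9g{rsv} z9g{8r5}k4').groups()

The match spans [4:7] → '{0}'.
Captured: group 1 = '0'.

('0',)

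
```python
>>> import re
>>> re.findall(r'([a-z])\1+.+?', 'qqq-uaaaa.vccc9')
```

The backreference `\1` re-matches whatever the first group consumed, character for character.
Because there's exactly one group, `findall` drops the full match and keeps group 1 from each hit.

['q', 'a', 'c']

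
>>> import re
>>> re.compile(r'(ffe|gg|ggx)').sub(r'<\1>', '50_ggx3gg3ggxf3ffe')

'50_<gg>x3<gg>3<gg>xf3<ffe>'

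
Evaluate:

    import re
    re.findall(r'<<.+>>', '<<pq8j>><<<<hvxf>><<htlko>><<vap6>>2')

Since nothing is captured, `findall` lists the 1 matched substring directly.

['<<pq8j>><<<<hvxf>><<htlko>><<vap6>>']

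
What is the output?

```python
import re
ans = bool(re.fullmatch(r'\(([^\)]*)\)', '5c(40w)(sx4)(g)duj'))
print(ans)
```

False

For `fullmatch`, every character of the input must be accounted for by the pattern.
Here the pattern can't cover the whole string, so the call returns None, and `bool(None)` is False.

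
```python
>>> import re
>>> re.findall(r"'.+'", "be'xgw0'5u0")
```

["'xgw0'"]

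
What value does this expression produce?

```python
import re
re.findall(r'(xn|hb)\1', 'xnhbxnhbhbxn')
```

`\1` is not a pattern — it's the concrete string captured by group 1, re-applied verbatim.
`findall` collects group 1 from the one match (1 total).

['hb']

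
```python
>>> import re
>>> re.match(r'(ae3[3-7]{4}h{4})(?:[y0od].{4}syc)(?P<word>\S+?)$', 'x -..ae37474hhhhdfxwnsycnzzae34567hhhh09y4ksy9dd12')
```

None

`match` is anchored at position 0; if the pattern doesn't fit there, it returns None.
Here the pattern fails at index 0, so the call returns None.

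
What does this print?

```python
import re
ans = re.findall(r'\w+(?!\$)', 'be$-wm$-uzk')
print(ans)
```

['b', 'w', 'uzk']

The negative lookahead/lookbehind blocks any match where the forbidden context is present.
`findall` yields the raw match text (3 of them) because the pattern has no groups.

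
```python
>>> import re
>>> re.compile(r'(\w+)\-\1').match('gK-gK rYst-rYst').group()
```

'gK-gK'

`\1` is not a pattern — it's the concrete string captured by group 1, re-applied verbatim.
With `match`, the pattern is implicitly anchored at the beginning.
The match spans [0:5] → 'gK-gK'.
Captured: group 1 = 'gK'.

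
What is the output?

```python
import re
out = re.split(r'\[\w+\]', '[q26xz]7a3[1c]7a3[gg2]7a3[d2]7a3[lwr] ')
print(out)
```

['', '7a3', '7a3', '7a3', '7a3', ' ']

Each match becomes a cut point; 6 segments remain.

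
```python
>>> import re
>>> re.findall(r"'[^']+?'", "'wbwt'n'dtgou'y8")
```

["'wbwt'", "'dtgou'"]

Matches: at [0:6] → "'wbwt'"; at [7:14] → "'dtgou'".
Since nothing is captured, `findall` lists the 2 matched substrings directly.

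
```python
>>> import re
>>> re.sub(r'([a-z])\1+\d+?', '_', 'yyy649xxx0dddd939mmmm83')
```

'_49__39_3'

After group 1 captures some text, `\1` only succeeds where that same text appears again.
Every occurrence is swapped for '_'.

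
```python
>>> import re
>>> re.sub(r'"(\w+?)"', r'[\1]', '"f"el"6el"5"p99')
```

The replacement refers to a captured group, so each match is rewritten using its own captured text.

'[f]el[6el]5"p99'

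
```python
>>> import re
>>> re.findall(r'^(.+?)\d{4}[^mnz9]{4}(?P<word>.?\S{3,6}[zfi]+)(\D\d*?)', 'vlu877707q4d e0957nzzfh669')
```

This matches anchored at the start of the string; then one or more of any character (lazy) (captured); then exactly 4 of a digit; then exactly 4 of any character except [mnz9]; then optionally any character, then 3 to 6 of a non-whitespace character, then one or more of one of [zfi] (captured as 'word'); then a non-digit, then zero or more of a digit (lazy) (captured).
Lazy quantifiers expand one character at a time until the remainder of the pattern can match.
Matches: at [0:23] match 'vlu877707q4d e0957nzzfh', groups = ('vlu8', ' e0957nzzf', 'h').
3 groups means the one result is a tuple of 3 captured strings — 1 here.

[('vlu8', ' e0957nzzf', 'h')]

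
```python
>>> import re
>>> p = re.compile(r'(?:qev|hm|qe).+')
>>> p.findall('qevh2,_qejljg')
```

Walking the string: at [0:13] → 'qevh2,_qejljg'.
`findall` yields the raw match text (1 of them) because the pattern has no groups.

['qevh2,_qejljg']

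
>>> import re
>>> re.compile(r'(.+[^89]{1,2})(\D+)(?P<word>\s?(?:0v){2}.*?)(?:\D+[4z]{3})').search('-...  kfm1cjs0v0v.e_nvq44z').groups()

('-...  kfm1cj', 's', '0v0v')

The match spans [0:26] → '-...  kfm1cjs0v0v.e_nvq44z'.
Captured: group 1 = '-...  kfm1cj', group 2 = 's', group 3 = '0v0v'.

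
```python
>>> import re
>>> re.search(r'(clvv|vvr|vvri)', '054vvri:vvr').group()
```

Branches in `(...|...)` are attempted left-to-right; the first branch that allows the whole pattern to succeed is taken.
The match spans [3:6] → 'vvr'.

'vvr'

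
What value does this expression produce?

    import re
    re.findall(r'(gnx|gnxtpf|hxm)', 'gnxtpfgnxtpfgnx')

['gnx', 'gnx', 'gnx']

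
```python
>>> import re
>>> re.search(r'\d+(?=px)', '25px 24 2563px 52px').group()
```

The `(?=…)`/`(?<=…)` assertion just peeks at neighbouring text; it doesn't advance the match position.
`re.search` tries every starting position until one works.
The match spans [0:2] → '25'.

'25'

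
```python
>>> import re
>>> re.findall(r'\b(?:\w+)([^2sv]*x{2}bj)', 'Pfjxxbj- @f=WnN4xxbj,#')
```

This matches a word boundary (`\b`, zero-width); then one or more of a word character (non-capturing group); then zero or more of any character except [2sv], then exactly 2 of a literal 'x', then the literal 'bj' (captured).
Walking the string: at [0:20] match 'Pfjxxbj- @f=WnN4xxbj', group 1 = '- @f=WnN4xxbj'.
`findall` collects group 1 from the one match (1 total).

['- @f=WnN4xxbj']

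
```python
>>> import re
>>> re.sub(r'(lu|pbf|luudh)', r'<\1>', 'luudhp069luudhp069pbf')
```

'<lu>udhp069<lu>udhp069<pbf>'

Alternation tries branches left to right and keeps the first one that lets the overall match succeed at that position.
Matches: at [0:2] → 'lu'; at [9:11] → 'lu'; at [18:21] → 'pbf'.
`\1` in the replacement pulls in group 1's text for each match.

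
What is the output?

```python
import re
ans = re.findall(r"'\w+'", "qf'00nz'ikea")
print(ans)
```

["'00nz'"]

Walking the string: at [2:8] → "'00nz'".
No capturing groups, so `findall` returns the 1 full match string.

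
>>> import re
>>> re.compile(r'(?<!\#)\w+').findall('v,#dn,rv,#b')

`(?!…)`/`(?<!…)` only lets a position through if the neighbouring text does NOT match; no characters are consumed.
Since nothing is captured, `findall` lists the 3 matched substrings directly.

['v', 'n', 'rv']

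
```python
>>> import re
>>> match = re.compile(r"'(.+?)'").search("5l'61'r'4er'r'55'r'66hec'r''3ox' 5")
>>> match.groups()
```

Lazy quantifiers expand one character at a time until the remainder of the pattern can match.
`re.search` tries every starting position until one works.
The match spans [2:6] → "'61'".
Captured: group 1 = '61'.

('61',)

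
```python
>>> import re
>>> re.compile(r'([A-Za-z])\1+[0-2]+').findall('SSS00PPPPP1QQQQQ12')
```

After group 1 captures some text, `\1` only succeeds where that same text appears again.
Walking the string: at [0:5] match 'SSS00', group 1 = 'S'; at [5:11] match 'PPPPP1', group 1 = 'P'; at [11:18] match 'QQQQQ12', group 1 = 'Q'.
`findall` collects group 1 from each match (3 total).

['S', 'P', 'Q']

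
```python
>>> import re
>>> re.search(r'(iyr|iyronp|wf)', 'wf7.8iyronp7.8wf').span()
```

`re.search` scans for the first position where the pattern succeeds.
The match spans [0:2] → 'wf'.
Captured: group 1 = 'wf'.

(0, 2)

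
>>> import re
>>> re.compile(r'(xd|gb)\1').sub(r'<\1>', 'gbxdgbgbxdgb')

A backreference is literal: `\1` must see the identical characters the first group matched.
Matches: at [4:8] → 'gbgb'.
`\1` in the replacement pulls in group 1's text for each match.

'gbxd<gb>xdgb'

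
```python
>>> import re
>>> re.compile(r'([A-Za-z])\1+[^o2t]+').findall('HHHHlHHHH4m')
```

['H']

A backreference is literal: `\1` must see the identical characters the first group matched.
Walking the string: at [0:11] match 'HHHHlHHHH4m', group 1 = 'H'.
`findall` collects group 1 from the one match (1 total).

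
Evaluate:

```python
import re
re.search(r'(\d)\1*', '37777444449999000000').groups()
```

('3',)

The match spans [0:1] → '3'.
Captured: group 1 = '3'.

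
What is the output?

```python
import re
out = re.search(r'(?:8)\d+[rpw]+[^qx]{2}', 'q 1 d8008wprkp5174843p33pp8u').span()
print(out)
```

Pattern: a literal '8' (non-capturing group); then one or more of a digit, then one or more of one of [rpw], then exactly 2 of any character except [qx].
Unlike `match`, `search` isn't anchored — it looks for the pattern anywhere in the string.
The match spans [5:14] → '8008wprkp'.

(5, 14)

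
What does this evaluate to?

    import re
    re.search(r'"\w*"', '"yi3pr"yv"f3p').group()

The match spans [0:7] → '"yi3pr"'.

'"yi3pr"'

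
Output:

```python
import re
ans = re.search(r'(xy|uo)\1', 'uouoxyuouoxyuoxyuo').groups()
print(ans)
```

('uo',)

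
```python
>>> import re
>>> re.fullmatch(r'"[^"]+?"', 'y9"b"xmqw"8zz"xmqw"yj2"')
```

None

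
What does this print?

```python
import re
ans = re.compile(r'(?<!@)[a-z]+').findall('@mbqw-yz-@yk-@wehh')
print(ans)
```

The negative lookaround is zero-width — it rules out positions where the adjacent text would match, without consuming anything.
Matches: at [2:5] → 'bqw'; at [6:8] → 'yz'; at [11:12] → 'k'; at [15:18] → 'ehh'.
`findall` yields the raw match text (4 of them) because the pattern has no groups.

['bqw', 'yz', 'k', 'ehh']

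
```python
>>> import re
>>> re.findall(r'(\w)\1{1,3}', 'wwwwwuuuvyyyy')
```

['w', 'u', 'y']

`\1` has to match the exact text group 1 already captured.
With a single group, `findall` returns only what that group captured — 3 items.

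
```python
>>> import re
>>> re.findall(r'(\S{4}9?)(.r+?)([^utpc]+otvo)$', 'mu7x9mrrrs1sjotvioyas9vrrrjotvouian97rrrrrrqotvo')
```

[('uian9', '7r', 'rrrrrqotvo')]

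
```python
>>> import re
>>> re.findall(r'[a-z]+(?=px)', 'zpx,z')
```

Lookahead/lookbehind check context without consuming it, so the matched span excludes the asserted characters.
Matches: at [0:1] → 'z'.
With no groups in the pattern, `findall` gives back each whole match — 1 here.

['z']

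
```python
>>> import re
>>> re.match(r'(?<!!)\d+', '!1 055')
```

None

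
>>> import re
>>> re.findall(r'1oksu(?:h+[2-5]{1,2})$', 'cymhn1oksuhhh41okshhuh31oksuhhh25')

Pattern: the literal '1o', then the literal 'ksu'; then one or more of a literal 'h', then 1 to 2 of a character in [2-5] (non-capturing group); then anchored at the end.
Walking the string: at [23:33] → '1oksuhhh25'.
Since nothing is captured, `findall` lists the 1 matched substring directly.

['1oksuhhh25']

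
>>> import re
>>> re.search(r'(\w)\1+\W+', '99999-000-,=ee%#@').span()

(0, 6)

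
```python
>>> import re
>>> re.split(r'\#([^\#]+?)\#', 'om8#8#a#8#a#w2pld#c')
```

Matches to split on: at [3:6] → '#8#'; at [7:10] → '#8#'; at [11:18] → '#w2pld#'.
The group in the pattern means `split` returns the separators' captures alongside the pieces.

['om8', '8', 'a', '8', 'a', 'w2pld', 'c']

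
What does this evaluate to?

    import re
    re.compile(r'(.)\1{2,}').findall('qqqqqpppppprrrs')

['q', 'p', 'r']

`\1` is not a pattern — it's the concrete string captured by group 1, re-applied verbatim.
Because there's exactly one group, `findall` drops the full match and keeps group 1 from each hit.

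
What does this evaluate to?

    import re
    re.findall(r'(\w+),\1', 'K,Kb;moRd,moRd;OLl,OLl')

The backreference `\1` re-matches whatever the first group consumed, character for character.
Walking the string: at [0:3] match 'K,K', group 1 = 'K'; at [5:14] match 'moRd,moRd', group 1 = 'moRd'; at [15:22] match 'OLl,OLl', group 1 = 'OLl'.
Because there's exactly one group, `findall` drops the full match and keeps group 1 from each hit.

['K', 'moRd', 'OLl']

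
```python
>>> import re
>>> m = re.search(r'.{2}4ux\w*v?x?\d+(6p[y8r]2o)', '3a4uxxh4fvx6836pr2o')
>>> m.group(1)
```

'6pr2o'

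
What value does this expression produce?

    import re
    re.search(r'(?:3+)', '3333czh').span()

(0, 4)

Pattern: one or more of a literal '3' (non-capturing group).
The match spans [0:4] → '3333'.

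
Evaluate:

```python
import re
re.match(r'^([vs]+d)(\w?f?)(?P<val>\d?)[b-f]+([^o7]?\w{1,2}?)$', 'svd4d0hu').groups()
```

('svd', '4', '', '0hu')

The match spans [0:8] → 'svd4d0hu'.
Captured: group 1 = 'svd', group 2 = '4', group 3 = '', group 4 = '0hu'.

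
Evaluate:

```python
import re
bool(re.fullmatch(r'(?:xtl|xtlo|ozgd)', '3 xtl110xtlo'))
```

False

`re.fullmatch` is like wrapping the pattern in `^…$` (in single-line mode).
Here there's no way to consume every character, so the call returns None, and `bool(None)` is False.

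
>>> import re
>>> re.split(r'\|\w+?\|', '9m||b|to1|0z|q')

Matches to split on: at [3:6] → '|b|'; at [9:13] → '|0z|'.
`split` removes every match and returns the 3 fragments in between.

['9m|', 'to1', 'q']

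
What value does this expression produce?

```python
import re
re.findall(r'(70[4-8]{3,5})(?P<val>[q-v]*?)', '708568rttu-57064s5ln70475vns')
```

[('708568', ''), ('70475', '')]

This matches the literal '70', then 3 to 5 of a character in [4-8] (captured); then zero or more of a character in [q-v] (lazy) (captured as 'val').
The `?` after the quantifier makes it lazy — it takes as little as possible before letting the rest of the pattern try.
Scanning left to right: at [0:6] match '708568', groups = ('708568', ''); at [20:25] match '70475', groups = ('70475', '').
With 2 capturing groups, `findall` returns a 2-tuple per match.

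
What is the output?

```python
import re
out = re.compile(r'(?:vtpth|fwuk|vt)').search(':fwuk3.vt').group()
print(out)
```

The match spans [1:5] → 'fwuk'.

fwuk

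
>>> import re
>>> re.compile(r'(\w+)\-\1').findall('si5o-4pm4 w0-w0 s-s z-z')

['w0', 's', 'z']

`\1` has to match the exact text group 1 already captured.
One capturing group, so `findall` returns just the captured substring from each match — 3 in all.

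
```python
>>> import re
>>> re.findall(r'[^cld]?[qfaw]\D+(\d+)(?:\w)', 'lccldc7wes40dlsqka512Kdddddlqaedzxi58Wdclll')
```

The pattern matches optionally any character except [cld], then one of [qfaw], then one or more of a non-digit; then one or more of a digit (captured); then a word character (non-capturing group).
Scanning left to right: at [6:13] match '7wes40d', group 1 = '40'; at [14:22] match 'sqka512K', group 1 = '512'; at [28:38] match 'qaedzxi58W', group 1 = '58'.
One capturing group, so `findall` returns just the captured substring from each match — 3 in all.

['40', '512', '58']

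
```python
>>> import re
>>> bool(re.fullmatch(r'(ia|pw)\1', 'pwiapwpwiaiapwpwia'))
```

`re.fullmatch` requires the pattern to consume the entire string.
Here the string isn't matched end-to-end, so the call returns None, and `bool(None)` is False.

False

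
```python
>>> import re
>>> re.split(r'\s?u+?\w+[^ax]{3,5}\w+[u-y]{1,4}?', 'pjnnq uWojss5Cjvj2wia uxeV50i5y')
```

Splitting on the pattern gives 3 pieces.

['pjnnq', 'ia', '']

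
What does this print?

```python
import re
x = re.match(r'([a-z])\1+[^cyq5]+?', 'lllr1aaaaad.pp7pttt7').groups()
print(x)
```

('l',)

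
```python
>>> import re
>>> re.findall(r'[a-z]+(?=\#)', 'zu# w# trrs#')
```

The positive lookaround only admits positions where the adjacent text matches; those characters stay outside the span.
With no groups in the pattern, `findall` gives back each whole match — 3 here.

['zu', 'w', 'trrs']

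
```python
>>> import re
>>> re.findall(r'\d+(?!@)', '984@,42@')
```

['98', '4']

The negative lookaround is zero-width — it rules out positions where the adjacent text would match, without consuming anything.
Walking the string: at [0:2] → '98'; at [5:6] → '4'.
Since nothing is captured, `findall` lists the 2 matched substrings directly.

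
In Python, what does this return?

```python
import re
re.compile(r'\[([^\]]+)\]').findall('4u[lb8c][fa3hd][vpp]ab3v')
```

['lb8c', 'fa3hd', 'vpp']

Matches: at [2:8] match '[lb8c]', group 1 = 'lb8c'; at [8:15] match '[fa3hd]', group 1 = 'fa3hd'; at [15:20] match '[vpp]', group 1 = 'vpp'.
One capturing group, so `findall` returns just the captured substring from each match — 3 in all.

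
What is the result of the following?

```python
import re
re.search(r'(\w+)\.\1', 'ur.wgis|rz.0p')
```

The backreference `\1` re-matches whatever the first group consumed, character for character.
Here nothing in the string fits, so the call returns None.

None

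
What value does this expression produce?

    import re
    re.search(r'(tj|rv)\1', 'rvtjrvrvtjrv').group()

'rvrv'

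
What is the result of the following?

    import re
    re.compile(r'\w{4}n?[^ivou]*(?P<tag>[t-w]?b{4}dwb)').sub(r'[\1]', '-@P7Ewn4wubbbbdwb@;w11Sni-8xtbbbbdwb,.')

Pattern: exactly 4 of a word character, then optionally a literal 'n', then zero or more of any character except [ivou]; then optionally a character in [t-w], then exactly 4 of the literal 'b', then the literal 'dwb' (captured as 'tag').
Matches: at [2:17] → 'P7Ewn4wubbbbdwb'; at [21:36] → '1Sni-8xtbbbbdwb'.
The replacement refers to a captured group, so each match is rewritten using its own captured text.

'-@[ubbbbdwb]@;w1[bbbbdwb],.'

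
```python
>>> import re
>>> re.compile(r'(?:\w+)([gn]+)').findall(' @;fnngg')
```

['g']

This matches one or more of a word character (non-capturing group); then one or more of one of [gn] (captured).
Matches: at [3:8] match 'fnngg', group 1 = 'g'.
Because there's exactly one group, `findall` drops the full match and keeps group 1 from the one hit.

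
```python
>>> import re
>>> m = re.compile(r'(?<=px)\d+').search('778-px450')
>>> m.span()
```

The `(?=…)`/`(?<=…)` assertion just peeks at neighbouring text; it doesn't advance the match position.
`search` walks the string left to right and returns the first match it finds.
The match spans [6:9] → '450'.

(6, 9)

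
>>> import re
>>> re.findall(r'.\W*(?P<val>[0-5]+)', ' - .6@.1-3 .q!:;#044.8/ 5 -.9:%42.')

The pattern matches any character, then zero or more of a non-word character; then one or more of a character in [0-5] (captured as 'val').
Walking the string: at [4:8] match '6@.1', group 1 = '1'; at [8:10] match '-3', group 1 = '3'; at [12:20] match 'q!:;#044', group 1 = '044'; at [21:25] match '8/ 5', group 1 = '5'; at [28:33] match '9:%42', group 1 = '42'.
Because there's exactly one group, `findall` drops the full match and keeps group 1 from each hit.

['1', '3', '044', '5', '42']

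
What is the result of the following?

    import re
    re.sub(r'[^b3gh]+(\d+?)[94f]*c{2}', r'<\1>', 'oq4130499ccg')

Lazy quantifiers expand one character at a time until the remainder of the pattern can match.
Each match is replaced using the text its own group 1 captured.

'<30>g'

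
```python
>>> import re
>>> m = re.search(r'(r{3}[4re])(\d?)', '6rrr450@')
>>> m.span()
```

Pattern: exactly 3 of a literal 'r', then one of [4re] (captured); then optionally a digit (captured).
`re.search` tries every starting position until one works.
The match spans [1:6] → 'rrr45'.
Captured: group 1 = 'rrr4', group 2 = '5'.

(1, 6)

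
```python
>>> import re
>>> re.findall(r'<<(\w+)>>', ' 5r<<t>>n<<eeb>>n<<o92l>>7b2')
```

Scanning left to right: at [3:8] match '<<t>>', group 1 = 't'; at [9:16] match '<<eeb>>', group 1 = 'eeb'; at [17:25] match '<<o92l>>', group 1 = 'o92l'.
`findall` collects group 1 from each match (3 total).

['t', 'eeb', 'o92l']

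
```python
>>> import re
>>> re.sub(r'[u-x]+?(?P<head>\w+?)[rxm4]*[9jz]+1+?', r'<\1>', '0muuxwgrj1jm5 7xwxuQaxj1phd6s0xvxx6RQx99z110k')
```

'0m<uxwg>jm5 7<wxuQa>phd6s0<vxx6RQ>10k'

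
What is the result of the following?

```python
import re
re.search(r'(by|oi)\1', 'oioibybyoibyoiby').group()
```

After group 1 captures some text, `\1` only succeeds where that same text appears again.
`re.search` tries every starting position until one works.
The match spans [0:4] → 'oioi'.
Captured: group 1 = 'oi'.

'oioi'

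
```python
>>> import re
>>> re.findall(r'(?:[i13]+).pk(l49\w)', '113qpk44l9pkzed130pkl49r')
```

The pattern matches one or more of one of [i13] (non-capturing group); then any character, then the literal 'pk'; then the literal 'l49', then a word character (captured).
One capturing group, so `findall` returns just the captured substring from the one match — 1 in all.

['l49r']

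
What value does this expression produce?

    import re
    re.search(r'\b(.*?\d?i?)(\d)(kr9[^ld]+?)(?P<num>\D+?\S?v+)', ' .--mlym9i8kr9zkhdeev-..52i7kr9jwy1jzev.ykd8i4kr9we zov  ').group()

The match spans [4:21] → 'mlym9i8kr9zkhdeev'.

'mlym9i8kr9zkhdeev'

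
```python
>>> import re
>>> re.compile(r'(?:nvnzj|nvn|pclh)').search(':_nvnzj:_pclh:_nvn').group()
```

'nvnzj'

Branches in `(...|...)` are attempted left-to-right; the first branch that allows the whole pattern to succeed is taken.
The match spans [2:7] → 'nvnzj'.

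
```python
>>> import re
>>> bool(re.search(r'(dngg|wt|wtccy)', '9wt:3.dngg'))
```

Unlike `match`, `search` isn't anchored — it looks for the pattern anywhere in the string.
The match spans [1:3] → 'wt'.
Captured: group 1 = 'wt'.

True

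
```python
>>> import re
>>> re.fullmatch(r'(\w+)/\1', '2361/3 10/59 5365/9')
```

None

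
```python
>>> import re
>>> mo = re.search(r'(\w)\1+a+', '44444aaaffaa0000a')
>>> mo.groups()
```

The backreference `\1` re-matches whatever the first group consumed, character for character.
`re.search` tries every starting position until one works.
The match spans [0:8] → '44444aaa'.
Captured: group 1 = '4'.

('4',)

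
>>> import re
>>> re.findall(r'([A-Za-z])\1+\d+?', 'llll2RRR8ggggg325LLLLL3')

['l', 'R', 'g', 'L']

`\1` has to match the exact text group 1 already captured.
Matches: at [0:5] match 'llll2', group 1 = 'l'; at [5:9] match 'RRR8', group 1 = 'R'; at [9:15] match 'ggggg3', group 1 = 'g'; at [17:23] match 'LLLLL3', group 1 = 'L'.
With a single group, `findall` returns only what that group captured — 4 items.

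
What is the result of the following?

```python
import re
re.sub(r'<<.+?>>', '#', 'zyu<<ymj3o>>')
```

'zyu#'

Matches: at [3:12] → '<<ymj3o>>'.
Every occurrence is swapped for '#'.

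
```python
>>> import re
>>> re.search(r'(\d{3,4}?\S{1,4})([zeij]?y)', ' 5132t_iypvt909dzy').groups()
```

('5132t_i', 'y')

The pattern matches 3 to 4 of a digit (lazy), then 1 to 4 of a non-whitespace character (captured); then optionally one of [zeij], then the literal 'y' (captured).
Unlike `match`, `search` isn't anchored — it looks for the pattern anywhere in the string.
The match spans [1:9] → '5132t_iy'.
Captured: group 1 = '5132t_i', group 2 = 'y'.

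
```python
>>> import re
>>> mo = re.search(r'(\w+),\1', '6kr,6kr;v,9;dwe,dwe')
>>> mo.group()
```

'6kr,6kr'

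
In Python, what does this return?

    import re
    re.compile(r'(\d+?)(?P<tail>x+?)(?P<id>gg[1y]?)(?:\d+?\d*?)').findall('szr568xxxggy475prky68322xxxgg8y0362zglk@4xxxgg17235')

[('568', 'xxx', 'ggy'), ('68322', 'xxx', 'gg'), ('4', 'xxx', 'gg1')]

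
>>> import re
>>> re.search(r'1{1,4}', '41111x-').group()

Pattern: 1 to 4 of a literal '1'.
`re.search` tries every starting position until one works.
The match spans [1:5] → '1111'.

'1111'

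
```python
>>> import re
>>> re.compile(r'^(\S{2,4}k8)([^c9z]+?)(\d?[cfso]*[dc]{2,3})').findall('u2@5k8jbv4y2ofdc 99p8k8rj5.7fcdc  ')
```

[('u2@5k8', 'jbv4y', '2ofdc')]

The pattern matches anchored at the start of the string; then 2 to 4 of a non-whitespace character, then the literal 'k8' (captured); then one or more of any character except [c9z] (lazy) (captured); then optionally a digit, then zero or more of one of [cfso], then 2 to 3 of one of [dc] (captured).
A `+?`/`*?`/`{m,n}?` starts at its minimum and grows only as far as needed for what follows to match.
Matches: at [0:16] match 'u2@5k8jbv4y2ofdc', groups = ('u2@5k8', 'jbv4y', '2ofdc').
Multiple groups make `findall` return tuples — one 3-tuple for the one match.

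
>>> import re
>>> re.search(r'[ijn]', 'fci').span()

(2, 3)

Pattern: one of [ijn].
`re.search` scans for the first position where the pattern succeeds.
The match spans [2:3] → 'i'.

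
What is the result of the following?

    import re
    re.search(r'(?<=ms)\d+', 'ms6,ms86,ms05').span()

(2, 3)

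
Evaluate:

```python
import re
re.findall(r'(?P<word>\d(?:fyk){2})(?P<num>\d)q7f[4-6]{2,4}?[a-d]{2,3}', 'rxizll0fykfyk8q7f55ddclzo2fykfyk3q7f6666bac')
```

[('0fykfyk', '8'), ('2fykfyk', '3')]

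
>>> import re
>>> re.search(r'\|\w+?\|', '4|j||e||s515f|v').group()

`re.search` tries every starting position until one works.
The match spans [1:4] → '|j|'.

'|j|'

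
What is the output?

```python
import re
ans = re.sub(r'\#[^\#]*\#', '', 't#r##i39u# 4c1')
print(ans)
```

Matches: at [1:4] → '#r#'; at [4:10] → '#i39u#'.
Every occurrence is swapped for ''.

t 4c1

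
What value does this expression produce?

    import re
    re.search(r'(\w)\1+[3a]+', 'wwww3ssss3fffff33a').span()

The backreference `\1` re-matches whatever the first group consumed, character for character.
`search` walks the string left to right and returns the first match it finds.
The match spans [0:5] → 'wwww3'.
Captured: group 1 = 'w'.

(0, 5)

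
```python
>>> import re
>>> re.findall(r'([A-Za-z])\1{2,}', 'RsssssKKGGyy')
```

A backreference is literal: `\1` must see the identical characters the first group matched.
Matches: at [1:6] match 'sssss', group 1 = 's'.
Because there's exactly one group, `findall` drops the full match and keeps group 1 from the one hit.

['s']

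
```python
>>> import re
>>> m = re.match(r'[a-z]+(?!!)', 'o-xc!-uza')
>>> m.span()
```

(0, 1)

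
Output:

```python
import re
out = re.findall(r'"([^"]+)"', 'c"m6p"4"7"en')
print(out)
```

['m6p', '7']

Walking the string: at [1:6] match '"m6p"', group 1 = 'm6p'; at [7:10] match '"7"', group 1 = '7'.
With a single group, `findall` returns only what that group captured — 2 items.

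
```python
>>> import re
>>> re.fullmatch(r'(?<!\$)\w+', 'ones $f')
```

None

The negative lookahead/lookbehind blocks any match where the forbidden context is present.
`re.fullmatch` requires the pattern to consume the entire string.
Here the pattern can't cover the whole string, so the call returns None.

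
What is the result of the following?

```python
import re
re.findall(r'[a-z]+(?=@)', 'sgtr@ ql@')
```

['sgtr', 'ql']

The positive lookaround only admits positions where the adjacent text matches; those characters stay outside the span.
Walking the string: at [0:4] → 'sgtr'; at [6:8] → 'ql'.
Since nothing is captured, `findall` lists the 2 matched substrings directly.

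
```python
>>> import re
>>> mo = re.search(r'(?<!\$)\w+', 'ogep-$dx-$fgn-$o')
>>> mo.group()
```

'ogep'

The negative lookaround is zero-width — it rules out positions where the adjacent text would match, without consuming anything.
`re.search` scans for the first position where the pattern succeeds.
The match spans [0:4] → 'ogep'.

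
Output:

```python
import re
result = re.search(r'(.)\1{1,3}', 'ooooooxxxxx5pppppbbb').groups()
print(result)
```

('o',)

A backreference is literal: `\1` must see the identical characters the first group matched.
Unlike `match`, `search` isn't anchored — it looks for the pattern anywhere in the string.
The match spans [0:4] → 'oooo'.
Captured: group 1 = 'o'.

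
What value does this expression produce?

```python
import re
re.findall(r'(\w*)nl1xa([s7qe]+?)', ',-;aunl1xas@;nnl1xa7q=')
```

The `?` after the quantifier makes it lazy — it takes as little as possible before letting the rest of the pattern try.
`findall` packs the 2 group values into a tuple for every match.

[('au', 's'), ('n', '7')]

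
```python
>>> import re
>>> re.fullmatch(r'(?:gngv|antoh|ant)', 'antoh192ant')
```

`re.fullmatch` requires the pattern to consume the entire string.
Here the string isn't matched end-to-end, so the call returns None.

None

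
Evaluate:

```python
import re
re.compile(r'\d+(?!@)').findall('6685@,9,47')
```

['668', '9', '47']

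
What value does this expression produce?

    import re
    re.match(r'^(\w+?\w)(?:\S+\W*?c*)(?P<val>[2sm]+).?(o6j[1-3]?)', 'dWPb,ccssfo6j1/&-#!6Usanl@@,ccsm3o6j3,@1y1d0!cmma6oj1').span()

(0, 37)

`match` is anchored at position 0; if the pattern doesn't fit there, it returns None.
The match spans [0:37] → 'dWPb,ccssfo6j1/&-#!6Usanl@@,ccsm3o6j3'.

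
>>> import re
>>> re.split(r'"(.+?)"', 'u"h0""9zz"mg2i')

Lazy quantifiers expand one character at a time until the remainder of the pattern can match.
Matches to split on: at [1:5] → '"h0"'; at [5:10] → '"9zz"'.
The group in the pattern means `split` returns the separators' captures alongside the pieces.

['u', 'h0', '', '9zz', 'mg2i']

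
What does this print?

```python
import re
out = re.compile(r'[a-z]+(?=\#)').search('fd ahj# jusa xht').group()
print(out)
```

ahj

The lookaround is zero-width — it requires the adjacent text to match without consuming it, so the asserted text isn't part of the match.
The match spans [3:6] → 'ahj'.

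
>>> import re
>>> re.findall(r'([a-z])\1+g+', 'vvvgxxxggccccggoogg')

['v', 'x', 'c', 'o']

A backreference is literal: `\1` must see the identical characters the first group matched.
Walking the string: at [0:4] match 'vvvg', group 1 = 'v'; at [4:9] match 'xxxgg', group 1 = 'x'; at [9:15] match 'ccccgg', group 1 = 'c'; at [15:19] match 'oogg', group 1 = 'o'.
Because there's exactly one group, `findall` drops the full match and keeps group 1 from each hit.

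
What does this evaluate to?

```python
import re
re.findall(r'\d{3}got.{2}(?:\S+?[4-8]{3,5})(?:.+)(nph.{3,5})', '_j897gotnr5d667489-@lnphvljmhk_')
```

['nphvljmh']

Pattern: exactly 3 of a digit, then the literal 'got'; then exactly 2 of any character; then one or more of a non-whitespace character (lazy), then 3 to 5 of a character in [4-8] (non-capturing group); then one or more of any character (non-capturing group); then the literal 'nph', then 3 to 5 of any character (captured).
One capturing group, so `findall` returns just the captured substring from the one match — 1 in all.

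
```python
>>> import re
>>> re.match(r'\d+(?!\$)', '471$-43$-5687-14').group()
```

'47'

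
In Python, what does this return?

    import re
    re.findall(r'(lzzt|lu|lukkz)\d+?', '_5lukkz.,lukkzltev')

[]

One capturing group, so `findall` returns just the captured substring from each match — 0 in all.
Nothing in the string satisfies the pattern, so the list is empty.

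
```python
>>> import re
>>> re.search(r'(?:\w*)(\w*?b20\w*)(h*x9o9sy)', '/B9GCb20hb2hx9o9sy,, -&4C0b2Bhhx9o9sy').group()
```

'B9GCb20hb2hx9o9sy'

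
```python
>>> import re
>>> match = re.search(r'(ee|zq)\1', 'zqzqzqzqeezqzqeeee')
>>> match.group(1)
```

'zq'

`\1` is not a pattern — it's the concrete string captured by group 1, re-applied verbatim.
`search` walks the string left to right and returns the first match it finds.
The match spans [0:4] → 'zqzq'.
Captured: group 1 = 'zq'.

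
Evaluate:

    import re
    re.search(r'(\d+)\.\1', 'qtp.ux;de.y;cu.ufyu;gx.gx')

None

The backreference `\1` re-matches whatever the first group consumed, character for character.
Here no position works, so the call returns None.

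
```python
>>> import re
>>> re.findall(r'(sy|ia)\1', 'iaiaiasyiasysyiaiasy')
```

A backreference is literal: `\1` must see the identical characters the first group matched.
One capturing group, so `findall` returns just the captured substring from each match — 3 in all.

['ia', 'sy', 'ia']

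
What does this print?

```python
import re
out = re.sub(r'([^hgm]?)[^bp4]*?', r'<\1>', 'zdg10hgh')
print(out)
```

<z><d><><><1><0><><><><><><><>

The pattern matches optionally any character except [hgm] (captured); then zero or more of any character except [bp4] (lazy).
A non-greedy quantifier consumes as few characters as it can — just enough that the remainder of the pattern still matches from where it stops; whatever follows it matches normally.
Matches: at [0:1] → 'z'; at [1:2] → 'd'; at [2:2] → ''; at [2:3] → 'g'; at [3:4] → '1'; ….
`\1` in the replacement pulls in group 1's text for each match.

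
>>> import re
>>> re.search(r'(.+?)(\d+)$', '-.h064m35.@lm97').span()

(0, 15)

This matches one or more of any character (lazy) (captured); then one or more of a digit (captured); then anchored at the end.
`search` walks the string left to right and returns the first match it finds.
The match spans [0:15] → '-.h064m35.@lm97'.
Captured: group 1 = '-.h064m35.@lm', group 2 = '97'.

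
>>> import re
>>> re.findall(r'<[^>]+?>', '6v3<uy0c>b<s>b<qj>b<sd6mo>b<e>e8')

['<uy0c>', '<s>', '<qj>', '<sd6mo>', '<e>']

Matches: at [3:9] → '<uy0c>'; at [10:13] → '<s>'; at [14:18] → '<qj>'; at [19:26] → '<sd6mo>'; at [27:30] → '<e>'.
With no groups in the pattern, `findall` gives back each whole match — 5 here.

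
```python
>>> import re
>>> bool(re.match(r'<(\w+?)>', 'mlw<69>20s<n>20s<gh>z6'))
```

False

`match` is anchored at position 0; if the pattern doesn't fit there, it returns None.
Here the pattern fails at index 0, so the call returns None, and `bool(None)` is False.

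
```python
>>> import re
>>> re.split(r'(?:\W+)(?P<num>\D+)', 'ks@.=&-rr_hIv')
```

Because the pattern has a capturing group, `split` also inserts each captured text between the pieces.

['ks', 'rr_hIv', '']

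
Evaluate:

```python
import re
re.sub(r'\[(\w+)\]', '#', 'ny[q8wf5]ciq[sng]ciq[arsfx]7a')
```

Matches: at [2:9] → '[q8wf5]'; at [12:17] → '[sng]'; at [20:27] → '[arsfx]'.
`sub` substitutes '#' at each match site.

'ny#ciq#ciq#7a'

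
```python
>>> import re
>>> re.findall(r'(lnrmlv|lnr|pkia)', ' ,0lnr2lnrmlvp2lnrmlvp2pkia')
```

`|` is ordered: at each position the engine commits to the first alternative that works.
One capturing group, so `findall` returns just the captured substring from each match — 4 in all.

['lnr', 'lnrmlv', 'lnrmlv', 'pkia']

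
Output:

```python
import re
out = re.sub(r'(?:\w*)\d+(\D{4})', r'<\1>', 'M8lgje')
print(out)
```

<lgje>

Pattern: zero or more of a word character (non-capturing group); then one or more of a digit; then exactly 4 of a non-digit (captured).
Matches: at [0:6] → 'M8lgje'.
Each match is replaced using the text its own group 1 captured.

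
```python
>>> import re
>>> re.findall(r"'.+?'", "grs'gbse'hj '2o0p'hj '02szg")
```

["'gbse'", "'2o0p'"]

The `?` after the quantifier makes it lazy — it takes as little as possible before letting the rest of the pattern try.
Scanning left to right: at [3:9] → "'gbse'"; at [12:18] → "'2o0p'".
With no groups in the pattern, `findall` gives back each whole match — 2 here.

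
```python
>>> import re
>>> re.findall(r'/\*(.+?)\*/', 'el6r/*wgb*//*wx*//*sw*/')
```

Matches: at [4:11] match '/*wgb*/', group 1 = 'wgb'; at [11:17] match '/*wx*/', group 1 = 'wx'; at [17:23] match '/*sw*/', group 1 = 'sw'.
`findall` collects group 1 from each match (3 total).

['wgb', 'wx', 'sw']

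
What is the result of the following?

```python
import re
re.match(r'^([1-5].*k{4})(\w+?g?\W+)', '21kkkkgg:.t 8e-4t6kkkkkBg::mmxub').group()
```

'21kkkkgg:.t 8e-4t6kkkkkBg::'

This matches anchored at the start of the string; then a character in [1-5], then zero or more of any character, then exactly 4 of the literal 'k' (captured); then one or more of a word character (lazy), then optionally a literal 'g', then one or more of a non-word character (captured).
`re.match` only tries the pattern at the start of the string.
The match spans [0:27] → '21kkkkgg:.t 8e-4t6kkkkkBg::'.
Captured: group 1 = '21kkkkgg:.t 8e-4t6kkkkk', group 2 = 'Bg::'.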